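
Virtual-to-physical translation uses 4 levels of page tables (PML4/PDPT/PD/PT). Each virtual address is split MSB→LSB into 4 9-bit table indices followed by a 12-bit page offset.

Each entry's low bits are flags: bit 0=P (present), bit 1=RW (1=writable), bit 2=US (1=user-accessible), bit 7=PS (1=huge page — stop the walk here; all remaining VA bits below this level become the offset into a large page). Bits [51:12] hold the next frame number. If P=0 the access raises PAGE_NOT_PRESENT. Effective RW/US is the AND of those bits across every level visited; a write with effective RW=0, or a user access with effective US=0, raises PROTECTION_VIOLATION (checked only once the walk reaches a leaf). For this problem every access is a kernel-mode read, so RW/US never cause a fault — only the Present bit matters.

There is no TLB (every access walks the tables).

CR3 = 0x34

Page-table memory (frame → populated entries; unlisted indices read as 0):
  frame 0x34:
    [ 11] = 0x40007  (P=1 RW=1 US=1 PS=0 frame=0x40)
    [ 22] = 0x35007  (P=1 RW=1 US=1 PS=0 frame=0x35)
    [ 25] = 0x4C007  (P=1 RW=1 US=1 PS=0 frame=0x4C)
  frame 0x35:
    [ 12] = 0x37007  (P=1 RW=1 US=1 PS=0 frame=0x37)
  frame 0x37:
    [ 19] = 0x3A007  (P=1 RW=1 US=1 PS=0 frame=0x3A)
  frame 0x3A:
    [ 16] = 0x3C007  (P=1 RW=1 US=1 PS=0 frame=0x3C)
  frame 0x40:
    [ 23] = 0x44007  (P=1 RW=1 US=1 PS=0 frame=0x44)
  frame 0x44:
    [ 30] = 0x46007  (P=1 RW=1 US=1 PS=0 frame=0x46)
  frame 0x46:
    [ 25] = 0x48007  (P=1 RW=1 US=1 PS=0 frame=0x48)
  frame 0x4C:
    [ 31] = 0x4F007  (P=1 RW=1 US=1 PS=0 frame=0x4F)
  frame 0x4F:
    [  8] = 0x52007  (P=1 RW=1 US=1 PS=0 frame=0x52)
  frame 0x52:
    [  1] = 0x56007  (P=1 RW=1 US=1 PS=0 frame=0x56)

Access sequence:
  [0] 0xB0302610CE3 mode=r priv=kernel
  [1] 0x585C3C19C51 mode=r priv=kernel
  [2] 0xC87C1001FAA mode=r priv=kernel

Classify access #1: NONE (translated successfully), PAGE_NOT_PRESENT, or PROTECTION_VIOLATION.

Trace:
#0 VA=0xB0302610CE3 (r,kernel):
  lvl0: tbl 0x34, slot 22 ⇒ 0x35007 (P1/RW1/US1/PS0)
  lvl1: tbl 0x35, slot 12 ⇒ 0x37007 (P1/RW1/US1/PS0)
  lvl2: tbl 0x37, slot 19 ⇒ 0x3A007 (P1/RW1/US1/PS0)
  lvl3: tbl 0x3A, slot 16 ⇒ 0x3C007 (P1/RW1/US1/PS0)
  ✓ 0x3CCE3  — 4 lookups
#1 VA=0x585C3C19C51 (r,kernel):
  lvl0: tbl 0x34, slot 11 ⇒ 0x40007 (P1/RW1/US1/PS0)
  lvl1: tbl 0x40, slot 23 ⇒ 0x44007 (P1/RW1/US1/PS0)
  lvl2: tbl 0x44, slot 30 ⇒ 0x46007 (P1/RW1/US1/PS0)
  lvl3: tbl 0x46, slot 25 ⇒ 0x48007 (P1/RW1/US1/PS0)
  ✓ 0x48C51  — 4 lookups
#2 VA=0xC87C1001FAA (r,kernel):
  lvl0: tbl 0x34, slot 25 ⇒ 0x4C007 (P1/RW1/US1/PS0)
  lvl1: tbl 0x4C, slot 31 ⇒ 0x4F007 (P1/RW1/US1/PS0)
  lvl2: tbl 0x4F, slot 8 ⇒ 0x52007 (P1/RW1/US1/PS0)
  lvl3: tbl 0x52, slot 1 ⇒ 0x56007 (P1/RW1/US1/PS0)
  ✓ 0x56FAA  — 4 lookups

Access #1 fault: NONE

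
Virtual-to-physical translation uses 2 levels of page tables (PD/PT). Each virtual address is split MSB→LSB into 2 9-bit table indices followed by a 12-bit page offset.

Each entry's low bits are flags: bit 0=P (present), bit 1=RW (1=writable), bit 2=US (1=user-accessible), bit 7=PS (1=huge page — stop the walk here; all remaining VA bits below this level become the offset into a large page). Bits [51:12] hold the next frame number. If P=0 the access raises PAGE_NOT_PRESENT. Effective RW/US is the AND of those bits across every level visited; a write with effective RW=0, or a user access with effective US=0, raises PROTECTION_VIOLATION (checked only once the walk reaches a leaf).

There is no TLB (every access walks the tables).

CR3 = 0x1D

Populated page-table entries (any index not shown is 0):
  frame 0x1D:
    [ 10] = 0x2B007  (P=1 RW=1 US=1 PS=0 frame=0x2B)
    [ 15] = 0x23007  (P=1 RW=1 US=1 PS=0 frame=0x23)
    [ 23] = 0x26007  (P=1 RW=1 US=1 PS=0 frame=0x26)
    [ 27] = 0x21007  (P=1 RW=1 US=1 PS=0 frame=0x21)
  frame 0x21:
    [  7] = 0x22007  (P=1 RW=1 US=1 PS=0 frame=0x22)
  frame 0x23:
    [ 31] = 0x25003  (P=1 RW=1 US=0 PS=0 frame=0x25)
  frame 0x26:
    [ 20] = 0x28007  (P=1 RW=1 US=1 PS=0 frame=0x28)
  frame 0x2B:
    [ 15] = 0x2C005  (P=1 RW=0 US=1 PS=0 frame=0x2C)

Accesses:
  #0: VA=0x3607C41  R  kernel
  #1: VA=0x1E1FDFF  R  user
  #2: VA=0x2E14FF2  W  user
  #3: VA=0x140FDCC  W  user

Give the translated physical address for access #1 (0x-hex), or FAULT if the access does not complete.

Per-access translation:
#0 VA=0x3607C41 (r,kernel):
  L0 @0x1D[27] → 0x21007  P=1,RW=1,US=1,PS=0
  L1 @0x21[7] → 0x22007  P=1,RW=1,US=1,PS=0
  ✓ 0x22C41  — 2 lookups
#1 VA=0x1E1FDFF (r,user):
  L0 @0x1D[15] → 0x23007  P=1,RW=1,US=1,PS=0
  L1 @0x23[31] → 0x25003  P=1,RW=1,US=0,PS=0
  ⇒ fault: PROTECTION_VIOLATION  — 2 lookups
#2 VA=0x2E14FF2 (w,user):
  L0 @0x1D[23] → 0x26007  P=1,RW=1,US=1,PS=0
  L1 @0x26[20] → 0x28007  P=1,RW=1,US=1,PS=0
  ✓ 0x28FF2  — 2 lookups
#3 VA=0x140FDCC (w,user):
  L0 @0x1D[10] → 0x2B007  P=1,RW=1,US=1,PS=0
  L1 @0x2B[15] → 0x2C005  P=1,RW=0,US=1,PS=0
  ⇒ fault: PROTECTION_VIOLATION  — 2 lookups

Access #1 PA: FAULT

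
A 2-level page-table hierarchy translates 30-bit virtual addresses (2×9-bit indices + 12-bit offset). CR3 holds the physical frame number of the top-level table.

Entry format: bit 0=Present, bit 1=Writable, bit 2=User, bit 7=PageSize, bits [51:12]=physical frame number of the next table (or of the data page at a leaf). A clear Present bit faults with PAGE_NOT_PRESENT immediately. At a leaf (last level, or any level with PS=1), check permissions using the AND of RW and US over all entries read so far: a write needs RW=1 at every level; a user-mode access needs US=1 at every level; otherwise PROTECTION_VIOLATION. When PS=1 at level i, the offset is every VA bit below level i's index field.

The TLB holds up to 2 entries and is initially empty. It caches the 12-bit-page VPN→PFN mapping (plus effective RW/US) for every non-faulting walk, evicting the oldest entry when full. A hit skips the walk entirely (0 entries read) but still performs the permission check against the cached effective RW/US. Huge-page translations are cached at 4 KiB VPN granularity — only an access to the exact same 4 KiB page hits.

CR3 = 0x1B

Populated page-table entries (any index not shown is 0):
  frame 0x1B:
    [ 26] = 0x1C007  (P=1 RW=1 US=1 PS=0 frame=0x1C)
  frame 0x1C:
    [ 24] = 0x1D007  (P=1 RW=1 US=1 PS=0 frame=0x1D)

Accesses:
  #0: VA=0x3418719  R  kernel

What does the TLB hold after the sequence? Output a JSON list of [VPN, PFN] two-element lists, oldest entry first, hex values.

Trace:
#0 VA=0x3418719 (r,kernel):
  lvl0: tbl 0x1B, slot 26 ⇒ 0x1C007 (P1/RW1/US1/PS0)
  lvl1: tbl 0x1C, slot 24 ⇒ 0x1D007 (P1/RW1/US1/PS0)
  ✓ 0x1D719  — 2 lookups

TLB: [["0x3418", "0x1D"]]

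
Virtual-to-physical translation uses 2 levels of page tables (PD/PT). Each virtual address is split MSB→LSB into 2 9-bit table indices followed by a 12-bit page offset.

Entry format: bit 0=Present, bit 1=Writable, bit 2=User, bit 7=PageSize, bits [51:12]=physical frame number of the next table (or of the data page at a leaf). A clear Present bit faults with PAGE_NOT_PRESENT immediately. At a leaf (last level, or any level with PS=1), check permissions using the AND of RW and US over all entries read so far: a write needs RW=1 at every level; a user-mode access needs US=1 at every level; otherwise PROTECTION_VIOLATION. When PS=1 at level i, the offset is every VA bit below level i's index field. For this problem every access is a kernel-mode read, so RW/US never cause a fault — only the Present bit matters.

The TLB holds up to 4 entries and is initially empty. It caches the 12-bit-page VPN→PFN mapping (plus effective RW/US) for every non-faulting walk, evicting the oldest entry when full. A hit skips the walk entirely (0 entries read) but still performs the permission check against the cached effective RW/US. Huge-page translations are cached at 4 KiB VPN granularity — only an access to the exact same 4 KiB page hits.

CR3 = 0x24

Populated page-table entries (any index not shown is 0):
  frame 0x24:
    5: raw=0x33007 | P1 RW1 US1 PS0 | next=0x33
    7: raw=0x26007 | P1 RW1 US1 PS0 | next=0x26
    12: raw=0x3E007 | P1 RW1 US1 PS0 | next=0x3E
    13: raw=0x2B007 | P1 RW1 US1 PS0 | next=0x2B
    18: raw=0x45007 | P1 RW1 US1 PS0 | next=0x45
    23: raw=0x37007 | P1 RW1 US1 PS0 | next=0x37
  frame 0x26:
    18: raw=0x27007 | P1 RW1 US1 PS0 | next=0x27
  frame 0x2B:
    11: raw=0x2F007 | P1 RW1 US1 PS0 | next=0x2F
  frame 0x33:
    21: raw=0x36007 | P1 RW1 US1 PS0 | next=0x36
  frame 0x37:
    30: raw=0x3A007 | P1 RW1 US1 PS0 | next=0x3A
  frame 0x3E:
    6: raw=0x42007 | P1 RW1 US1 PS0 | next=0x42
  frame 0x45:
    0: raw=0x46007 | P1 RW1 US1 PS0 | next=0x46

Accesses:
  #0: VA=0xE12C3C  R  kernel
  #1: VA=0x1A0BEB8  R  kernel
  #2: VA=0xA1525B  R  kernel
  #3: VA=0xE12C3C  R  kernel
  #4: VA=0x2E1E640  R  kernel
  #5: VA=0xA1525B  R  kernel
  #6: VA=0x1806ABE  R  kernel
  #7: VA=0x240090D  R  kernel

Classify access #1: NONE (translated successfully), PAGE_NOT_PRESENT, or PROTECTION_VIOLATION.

Walk each access:
#0 VA=0xE12C3C (r,kernel):
  lvl0: tbl 0x24, slot 7 ⇒ 0x26007 (P1/RW1/US1/PS0)
  lvl1: tbl 0x26, slot 18 ⇒ 0x27007 (P1/RW1/US1/PS0)
  ⇒ phys 0x27C3C  [2 reads]
#1 VA=0x1A0BEB8 (r,kernel):
  lvl0: tbl 0x24, slot 13 ⇒ 0x2B007 (P1/RW1/US1/PS0)
  lvl1: tbl 0x2B, slot 11 ⇒ 0x2F007 (P1/RW1/US1/PS0)
  ⇒ phys 0x2FEB8  [2 reads]
#2 VA=0xA1525B (r,kernel):
  lvl0: tbl 0x24, slot 5 ⇒ 0x33007 (P1/RW1/US1/PS0)
  lvl1: tbl 0x33, slot 21 ⇒ 0x36007 (P1/RW1/US1/PS0)
  ⇒ phys 0x3625B  [2 reads]
#3 VA=0xE12C3C (r,kernel):
  TLB hit vpn=0xE12 → PA=0x27C3C
#4 VA=0x2E1E640 (r,kernel):
  lvl0: tbl 0x24, slot 23 ⇒ 0x37007 (P1/RW1/US1/PS0)
  lvl1: tbl 0x37, slot 30 ⇒ 0x3A007 (P1/RW1/US1/PS0)
  ⇒ phys 0x3A640  [2 reads]
#5 VA=0xA1525B (r,kernel):
  TLB hit vpn=0xA15 → PA=0x3625B
#6 VA=0x1806ABE (r,kernel):
  lvl0: tbl 0x24, slot 12 ⇒ 0x3E007 (P1/RW1/US1/PS0)
  lvl1: tbl 0x3E, slot 6 ⇒ 0x42007 (P1/RW1/US1/PS0)
  ⇒ phys 0x42ABE  [2 reads]
#7 VA=0x240090D (r,kernel):
  lvl0: tbl 0x24, slot 18 ⇒ 0x45007 (P1/RW1/US1/PS0)
  lvl1: tbl 0x45, slot 0 ⇒ 0x46007 (P1/RW1/US1/PS0)
  ⇒ phys 0x4690D  [2 reads]

Access #1 fault: NONE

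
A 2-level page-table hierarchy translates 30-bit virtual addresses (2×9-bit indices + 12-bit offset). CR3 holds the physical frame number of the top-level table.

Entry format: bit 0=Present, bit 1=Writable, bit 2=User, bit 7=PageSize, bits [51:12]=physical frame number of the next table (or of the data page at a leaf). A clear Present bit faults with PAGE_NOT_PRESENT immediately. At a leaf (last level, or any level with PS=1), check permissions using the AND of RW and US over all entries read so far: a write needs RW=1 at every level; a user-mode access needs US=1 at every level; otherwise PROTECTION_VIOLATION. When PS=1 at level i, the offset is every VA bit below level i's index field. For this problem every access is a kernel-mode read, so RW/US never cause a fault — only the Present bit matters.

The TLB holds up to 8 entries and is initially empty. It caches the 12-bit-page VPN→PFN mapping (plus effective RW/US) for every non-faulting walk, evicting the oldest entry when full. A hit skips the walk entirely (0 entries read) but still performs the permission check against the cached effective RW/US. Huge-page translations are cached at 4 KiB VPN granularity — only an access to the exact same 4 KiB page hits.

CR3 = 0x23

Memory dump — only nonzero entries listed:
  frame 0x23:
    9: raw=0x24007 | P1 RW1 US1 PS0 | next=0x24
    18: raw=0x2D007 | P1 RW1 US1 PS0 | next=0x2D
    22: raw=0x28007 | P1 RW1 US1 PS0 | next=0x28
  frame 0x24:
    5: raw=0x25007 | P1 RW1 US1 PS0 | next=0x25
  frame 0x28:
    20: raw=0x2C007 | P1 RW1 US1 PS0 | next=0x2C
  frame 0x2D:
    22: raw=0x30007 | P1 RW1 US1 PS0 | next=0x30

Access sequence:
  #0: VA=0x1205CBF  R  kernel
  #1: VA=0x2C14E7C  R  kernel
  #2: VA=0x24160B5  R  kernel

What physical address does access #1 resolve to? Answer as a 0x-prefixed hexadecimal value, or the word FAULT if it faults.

Per-access translation:
#0 VA=0x1205CBF (r,kernel):
  lvl0: tbl 0x23, slot 9 ⇒ 0x24007 (P1/RW1/US1/PS0)
  lvl1: tbl 0x24, slot 5 ⇒ 0x25007 (P1/RW1/US1/PS0)
  → PA=0x25CBF  (2 entries read)
#1 VA=0x2C14E7C (r,kernel):
  lvl0: tbl 0x23, slot 22 ⇒ 0x28007 (P1/RW1/US1/PS0)
  lvl1: tbl 0x28, slot 20 ⇒ 0x2C007 (P1/RW1/US1/PS0)
  → PA=0x2CE7C  (2 entries read)
#2 VA=0x24160B5 (r,kernel):
  lvl0: tbl 0x23, slot 18 ⇒ 0x2D007 (P1/RW1/US1/PS0)
  lvl1: tbl 0x2D, slot 22 ⇒ 0x30007 (P1/RW1/US1/PS0)
  → PA=0x300B5  (2 entries read)

Access #1 PA: 0x2CE7C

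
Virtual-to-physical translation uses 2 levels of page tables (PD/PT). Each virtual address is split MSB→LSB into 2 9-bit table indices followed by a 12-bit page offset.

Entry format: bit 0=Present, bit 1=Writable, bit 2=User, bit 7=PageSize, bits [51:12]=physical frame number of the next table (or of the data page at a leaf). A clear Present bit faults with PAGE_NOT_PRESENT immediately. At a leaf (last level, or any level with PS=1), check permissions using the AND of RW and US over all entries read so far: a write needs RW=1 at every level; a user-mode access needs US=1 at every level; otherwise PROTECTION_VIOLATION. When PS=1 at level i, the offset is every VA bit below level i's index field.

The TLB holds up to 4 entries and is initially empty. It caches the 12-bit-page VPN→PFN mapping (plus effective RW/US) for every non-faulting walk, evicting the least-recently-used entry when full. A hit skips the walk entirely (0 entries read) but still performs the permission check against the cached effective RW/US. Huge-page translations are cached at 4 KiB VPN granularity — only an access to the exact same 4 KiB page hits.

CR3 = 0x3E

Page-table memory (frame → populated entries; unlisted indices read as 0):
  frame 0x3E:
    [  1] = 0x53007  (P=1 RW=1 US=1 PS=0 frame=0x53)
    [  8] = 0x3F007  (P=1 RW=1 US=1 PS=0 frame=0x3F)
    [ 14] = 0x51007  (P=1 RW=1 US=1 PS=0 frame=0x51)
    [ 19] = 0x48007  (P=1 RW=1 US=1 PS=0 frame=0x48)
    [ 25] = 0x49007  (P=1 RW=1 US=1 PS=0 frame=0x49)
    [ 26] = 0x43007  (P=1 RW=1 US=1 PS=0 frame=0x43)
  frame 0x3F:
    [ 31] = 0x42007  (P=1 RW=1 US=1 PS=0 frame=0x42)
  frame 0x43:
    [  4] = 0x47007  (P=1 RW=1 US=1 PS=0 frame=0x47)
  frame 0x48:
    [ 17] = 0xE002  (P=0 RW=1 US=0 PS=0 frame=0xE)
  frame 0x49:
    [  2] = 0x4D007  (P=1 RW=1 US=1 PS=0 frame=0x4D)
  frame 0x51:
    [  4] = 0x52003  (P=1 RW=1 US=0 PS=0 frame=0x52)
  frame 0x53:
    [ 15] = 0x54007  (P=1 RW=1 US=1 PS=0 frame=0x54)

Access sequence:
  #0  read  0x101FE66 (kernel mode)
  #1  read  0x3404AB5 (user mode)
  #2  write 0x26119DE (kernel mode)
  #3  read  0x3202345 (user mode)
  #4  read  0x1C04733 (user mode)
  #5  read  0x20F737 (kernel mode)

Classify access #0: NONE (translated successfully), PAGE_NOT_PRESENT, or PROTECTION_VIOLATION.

Per-access translation:
#0 VA=0x101FE66 (r,kernel):
  L0: frame=0x3E idx=8 entry=0x3F007 [P=1 RW=1 US=1 PS=0]
  L1: frame=0x3F idx=31 entry=0x42007 [P=1 RW=1 US=1 PS=0]
  ⇒ phys 0x42E66  [2 reads]
#1 VA=0x3404AB5 (r,user):
  L0: frame=0x3E idx=26 entry=0x43007 [P=1 RW=1 US=1 PS=0]
  L1: frame=0x43 idx=4 entry=0x47007 [P=1 RW=1 US=1 PS=0]
  ⇒ phys 0x47AB5  [2 reads]
#2 VA=0x26119DE (w,kernel):
  L0: frame=0x3E idx=19 entry=0x48007 [P=1 RW=1 US=1 PS=0]
  L1: frame=0x48 idx=17 entry=0xE002 [P=0 RW=1 US=0 PS=0]
  ⇒ fault: PAGE_NOT_PRESENT  — 2 lookups
#3 VA=0x3202345 (r,user):
  L0: frame=0x3E idx=25 entry=0x49007 [P=1 RW=1 US=1 PS=0]
  L1: frame=0x49 idx=2 entry=0x4D007 [P=1 RW=1 US=1 PS=0]
  ⇒ phys 0x4D345  [2 reads]
#4 VA=0x1C04733 (r,user):
  L0: frame=0x3E idx=14 entry=0x51007 [P=1 RW=1 US=1 PS=0]
  L1: frame=0x51 idx=4 entry=0x52003 [P=1 RW=1 US=0 PS=0]
  ⇒ fault: PROTECTION_VIOLATION  — 2 lookups
#5 VA=0x20F737 (r,kernel):
  L0: frame=0x3E idx=1 entry=0x53007 [P=1 RW=1 US=1 PS=0]
  L1: frame=0x53 idx=15 entry=0x54007 [P=1 RW=1 US=1 PS=0]
  ⇒ phys 0x54737  [2 reads]

Access #0 fault: NONE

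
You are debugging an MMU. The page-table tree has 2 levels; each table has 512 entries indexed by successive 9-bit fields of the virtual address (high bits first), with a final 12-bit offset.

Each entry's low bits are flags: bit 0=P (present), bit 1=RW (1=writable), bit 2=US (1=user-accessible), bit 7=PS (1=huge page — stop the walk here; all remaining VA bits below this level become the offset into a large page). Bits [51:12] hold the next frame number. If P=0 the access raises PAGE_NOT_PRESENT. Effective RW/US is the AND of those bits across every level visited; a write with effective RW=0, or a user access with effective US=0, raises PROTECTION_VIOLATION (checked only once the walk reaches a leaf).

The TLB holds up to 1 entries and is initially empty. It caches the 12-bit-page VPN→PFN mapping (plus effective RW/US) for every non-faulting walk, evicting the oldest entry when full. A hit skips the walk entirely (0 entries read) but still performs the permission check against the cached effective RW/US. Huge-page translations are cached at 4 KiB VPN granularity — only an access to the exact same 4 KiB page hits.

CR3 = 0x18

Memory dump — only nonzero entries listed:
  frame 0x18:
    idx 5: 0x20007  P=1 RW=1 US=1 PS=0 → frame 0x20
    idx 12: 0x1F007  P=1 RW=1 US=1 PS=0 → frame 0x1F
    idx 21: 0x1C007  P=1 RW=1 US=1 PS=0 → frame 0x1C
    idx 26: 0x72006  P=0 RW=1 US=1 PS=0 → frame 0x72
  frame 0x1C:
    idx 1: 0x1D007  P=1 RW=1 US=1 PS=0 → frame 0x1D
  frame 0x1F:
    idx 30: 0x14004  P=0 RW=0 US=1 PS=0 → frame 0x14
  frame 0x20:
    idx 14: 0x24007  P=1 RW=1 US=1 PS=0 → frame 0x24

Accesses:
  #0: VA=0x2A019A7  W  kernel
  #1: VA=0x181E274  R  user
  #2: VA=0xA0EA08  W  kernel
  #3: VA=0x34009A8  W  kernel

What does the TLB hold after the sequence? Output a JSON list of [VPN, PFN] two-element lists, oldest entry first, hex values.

Walk each access:
#0 VA=0x2A019A7 (w,kernel):
  L0 @0x18[21] → 0x1C007  P=1,RW=1,US=1,PS=0
  L1 @0x1C[1] → 0x1D007  P=1,RW=1,US=1,PS=0
  ✓ 0x1D9A7  — 2 lookups
#1 VA=0x181E274 (r,user):
  L0 @0x18[12] → 0x1F007  P=1,RW=1,US=1,PS=0
  L1 @0x1F[30] → 0x14004  P=0,RW=0,US=1,PS=0
  ⇒ fault: PAGE_NOT_PRESENT  — 2 lookups
#2 VA=0xA0EA08 (w,kernel):
  L0 @0x18[5] → 0x20007  P=1,RW=1,US=1,PS=0
  L1 @0x20[14] → 0x24007  P=1,RW=1,US=1,PS=0
  ✓ 0x24A08  — 2 lookups
#3 VA=0x34009A8 (w,kernel):
  L0 @0x18[26] → 0x72006  P=0,RW=1,US=1,PS=0
  ⇒ fault: PAGE_NOT_PRESENT  — 1 lookups

TLB: [["0xA0E", "0x24"]]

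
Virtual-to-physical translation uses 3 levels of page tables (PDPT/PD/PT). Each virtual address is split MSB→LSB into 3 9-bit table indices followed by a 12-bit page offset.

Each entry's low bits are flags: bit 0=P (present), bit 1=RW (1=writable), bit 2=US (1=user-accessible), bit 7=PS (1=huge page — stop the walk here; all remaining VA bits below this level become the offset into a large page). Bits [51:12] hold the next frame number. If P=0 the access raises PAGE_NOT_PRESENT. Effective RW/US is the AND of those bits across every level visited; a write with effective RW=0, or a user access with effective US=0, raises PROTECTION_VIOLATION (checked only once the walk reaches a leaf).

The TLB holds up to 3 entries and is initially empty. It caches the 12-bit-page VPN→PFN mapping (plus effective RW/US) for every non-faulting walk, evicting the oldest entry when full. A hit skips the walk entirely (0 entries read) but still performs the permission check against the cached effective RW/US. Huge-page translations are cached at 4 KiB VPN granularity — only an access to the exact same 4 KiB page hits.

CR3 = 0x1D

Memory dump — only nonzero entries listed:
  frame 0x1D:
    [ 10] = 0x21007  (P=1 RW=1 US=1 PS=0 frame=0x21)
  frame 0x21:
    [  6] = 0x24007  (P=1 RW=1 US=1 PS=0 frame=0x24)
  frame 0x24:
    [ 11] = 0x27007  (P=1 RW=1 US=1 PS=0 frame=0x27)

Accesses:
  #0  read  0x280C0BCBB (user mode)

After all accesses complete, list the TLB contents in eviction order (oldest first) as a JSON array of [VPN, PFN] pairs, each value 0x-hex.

Walk each access:
#0 VA=0x280C0BCBB (r,user):
  L0: frame=0x1D idx=10 entry=0x21007 [P=1 RW=1 US=1 PS=0]
  L1: frame=0x21 idx=6 entry=0x24007 [P=1 RW=1 US=1 PS=0]
  L2: frame=0x24 idx=11 entry=0x27007 [P=1 RW=1 US=1 PS=0]
  ⇒ phys 0x27CBB  [3 reads]

TLB: [["0x280C0B", "0x27"]]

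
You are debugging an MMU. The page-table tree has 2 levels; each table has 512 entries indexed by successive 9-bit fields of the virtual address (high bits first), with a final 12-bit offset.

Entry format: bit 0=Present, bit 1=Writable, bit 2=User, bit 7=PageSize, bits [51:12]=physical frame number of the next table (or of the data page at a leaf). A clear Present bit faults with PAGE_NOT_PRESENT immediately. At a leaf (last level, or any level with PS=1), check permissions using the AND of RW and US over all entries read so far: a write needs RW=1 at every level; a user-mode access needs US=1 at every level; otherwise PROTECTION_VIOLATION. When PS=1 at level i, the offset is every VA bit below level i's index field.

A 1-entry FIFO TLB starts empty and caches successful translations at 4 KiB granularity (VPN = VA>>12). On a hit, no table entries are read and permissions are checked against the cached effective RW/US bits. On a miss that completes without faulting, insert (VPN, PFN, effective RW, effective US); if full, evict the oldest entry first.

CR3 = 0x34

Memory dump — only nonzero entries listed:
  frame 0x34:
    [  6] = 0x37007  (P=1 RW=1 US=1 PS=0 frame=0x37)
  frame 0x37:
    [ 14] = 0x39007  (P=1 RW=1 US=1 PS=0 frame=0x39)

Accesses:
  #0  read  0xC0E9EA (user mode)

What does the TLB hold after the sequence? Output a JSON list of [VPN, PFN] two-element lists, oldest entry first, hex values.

Per-access translation:
#0 VA=0xC0E9EA (r,user):
  lvl0: tbl 0x34, slot 6 ⇒ 0x37007 (P1/RW1/US1/PS0)
  lvl1: tbl 0x37, slot 14 ⇒ 0x39007 (P1/RW1/US1/PS0)
  ✓ 0x399EA  — 2 lookups

TLB: [["0xC0E", "0x39"]]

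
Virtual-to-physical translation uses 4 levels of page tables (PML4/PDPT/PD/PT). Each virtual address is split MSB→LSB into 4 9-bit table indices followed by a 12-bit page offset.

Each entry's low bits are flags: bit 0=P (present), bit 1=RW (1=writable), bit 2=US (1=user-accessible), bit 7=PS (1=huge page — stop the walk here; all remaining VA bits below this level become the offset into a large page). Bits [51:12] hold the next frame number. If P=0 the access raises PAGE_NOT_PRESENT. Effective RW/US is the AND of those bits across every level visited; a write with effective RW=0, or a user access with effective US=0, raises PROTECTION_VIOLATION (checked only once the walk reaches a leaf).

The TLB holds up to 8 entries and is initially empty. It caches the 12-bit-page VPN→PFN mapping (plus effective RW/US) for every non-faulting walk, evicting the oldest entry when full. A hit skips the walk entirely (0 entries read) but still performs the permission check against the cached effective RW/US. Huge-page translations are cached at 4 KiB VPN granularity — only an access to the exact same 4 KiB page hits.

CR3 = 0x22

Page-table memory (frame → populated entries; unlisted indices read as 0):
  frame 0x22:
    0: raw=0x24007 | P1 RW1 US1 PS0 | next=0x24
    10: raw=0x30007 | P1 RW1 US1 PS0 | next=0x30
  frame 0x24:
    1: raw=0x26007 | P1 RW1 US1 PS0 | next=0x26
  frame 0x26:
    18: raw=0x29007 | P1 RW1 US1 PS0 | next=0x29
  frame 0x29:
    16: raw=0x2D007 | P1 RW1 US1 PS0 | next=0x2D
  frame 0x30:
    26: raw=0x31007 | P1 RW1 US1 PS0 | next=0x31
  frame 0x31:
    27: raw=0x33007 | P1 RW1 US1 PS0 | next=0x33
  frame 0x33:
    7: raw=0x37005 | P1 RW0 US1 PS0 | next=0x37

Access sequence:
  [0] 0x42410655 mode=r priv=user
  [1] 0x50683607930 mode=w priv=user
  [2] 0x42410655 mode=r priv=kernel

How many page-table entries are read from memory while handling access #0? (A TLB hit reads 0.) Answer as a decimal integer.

Trace:
#0 VA=0x42410655 (r,user):
  L0: frame=0x22 idx=0 entry=0x24007 [P=1 RW=1 US=1 PS=0]
  L1: frame=0x24 idx=1 entry=0x26007 [P=1 RW=1 US=1 PS=0]
  L2: frame=0x26 idx=18 entry=0x29007 [P=1 RW=1 US=1 PS=0]
  L3: frame=0x29 idx=16 entry=0x2D007 [P=1 RW=1 US=1 PS=0]
  ✓ 0x2D655  — 4 lookups
#1 VA=0x50683607930 (w,user):
  L0: frame=0x22 idx=10 entry=0x30007 [P=1 RW=1 US=1 PS=0]
  L1: frame=0x30 idx=26 entry=0x31007 [P=1 RW=1 US=1 PS=0]
  L2: frame=0x31 idx=27 entry=0x33007 [P=1 RW=1 US=1 PS=0]
  L3: frame=0x33 idx=7 entry=0x37005 [P=1 RW=0 US=1 PS=0]
  ⇒ fault: PROTECTION_VIOLATION  — 4 lookups
#2 VA=0x42410655 (r,kernel):
  TLB hit vpn=0x42410 → PA=0x2D655

Entries read for #0: 4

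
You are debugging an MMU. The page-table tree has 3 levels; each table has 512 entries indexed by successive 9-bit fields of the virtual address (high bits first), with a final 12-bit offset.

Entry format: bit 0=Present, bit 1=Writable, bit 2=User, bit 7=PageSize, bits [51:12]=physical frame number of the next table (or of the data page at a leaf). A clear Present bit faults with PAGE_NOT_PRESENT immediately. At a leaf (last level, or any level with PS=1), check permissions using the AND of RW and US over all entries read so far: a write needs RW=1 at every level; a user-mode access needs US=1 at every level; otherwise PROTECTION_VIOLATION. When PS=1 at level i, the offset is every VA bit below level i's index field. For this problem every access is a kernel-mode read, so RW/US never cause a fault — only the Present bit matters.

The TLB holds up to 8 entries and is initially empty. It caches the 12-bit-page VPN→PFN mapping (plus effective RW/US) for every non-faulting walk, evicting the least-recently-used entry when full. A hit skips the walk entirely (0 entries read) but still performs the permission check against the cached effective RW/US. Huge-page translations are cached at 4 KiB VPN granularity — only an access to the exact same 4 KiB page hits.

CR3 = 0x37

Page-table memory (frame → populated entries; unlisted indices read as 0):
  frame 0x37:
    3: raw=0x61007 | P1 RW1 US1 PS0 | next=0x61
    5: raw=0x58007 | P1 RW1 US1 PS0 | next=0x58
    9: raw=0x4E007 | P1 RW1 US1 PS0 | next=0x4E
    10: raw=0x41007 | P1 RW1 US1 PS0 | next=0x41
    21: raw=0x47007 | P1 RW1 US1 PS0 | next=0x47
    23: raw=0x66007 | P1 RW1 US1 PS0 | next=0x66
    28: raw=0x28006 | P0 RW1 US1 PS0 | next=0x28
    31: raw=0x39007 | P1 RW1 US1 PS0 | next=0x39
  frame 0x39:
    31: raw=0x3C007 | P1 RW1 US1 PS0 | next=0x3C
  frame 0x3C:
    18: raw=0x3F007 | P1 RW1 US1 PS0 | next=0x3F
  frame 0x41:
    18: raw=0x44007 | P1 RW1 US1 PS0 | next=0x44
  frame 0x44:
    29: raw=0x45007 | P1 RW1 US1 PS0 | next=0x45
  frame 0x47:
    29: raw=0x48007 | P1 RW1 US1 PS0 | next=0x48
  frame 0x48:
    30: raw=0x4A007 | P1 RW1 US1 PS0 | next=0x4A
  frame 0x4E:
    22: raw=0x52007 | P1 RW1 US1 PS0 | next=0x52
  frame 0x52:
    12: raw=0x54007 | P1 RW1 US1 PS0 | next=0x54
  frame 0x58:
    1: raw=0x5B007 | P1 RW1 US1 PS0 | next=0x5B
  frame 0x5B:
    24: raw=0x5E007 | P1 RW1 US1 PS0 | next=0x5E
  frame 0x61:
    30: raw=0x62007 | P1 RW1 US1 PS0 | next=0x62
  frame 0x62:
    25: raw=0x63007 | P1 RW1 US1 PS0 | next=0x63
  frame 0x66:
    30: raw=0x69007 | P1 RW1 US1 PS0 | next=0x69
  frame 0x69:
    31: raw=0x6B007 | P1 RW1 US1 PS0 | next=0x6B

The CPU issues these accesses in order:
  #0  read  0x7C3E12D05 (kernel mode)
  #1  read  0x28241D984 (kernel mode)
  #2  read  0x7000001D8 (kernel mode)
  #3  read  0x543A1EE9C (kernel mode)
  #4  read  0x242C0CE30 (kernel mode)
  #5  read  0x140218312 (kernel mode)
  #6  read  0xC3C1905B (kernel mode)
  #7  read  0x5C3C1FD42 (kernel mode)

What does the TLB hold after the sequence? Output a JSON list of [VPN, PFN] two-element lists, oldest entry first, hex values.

Per-access translation:
#0 VA=0x7C3E12D05 (r,kernel):
  L0: frame=0x37 idx=31 entry=0x39007 [P=1 RW=1 US=1 PS=0]
  L1: frame=0x39 idx=31 entry=0x3C007 [P=1 RW=1 US=1 PS=0]
  L2: frame=0x3C idx=18 entry=0x3F007 [P=1 RW=1 US=1 PS=0]
  ✓ 0x3FD05  — 3 lookups
#1 VA=0x28241D984 (r,kernel):
  L0: frame=0x37 idx=10 entry=0x41007 [P=1 RW=1 US=1 PS=0]
  L1: frame=0x41 idx=18 entry=0x44007 [P=1 RW=1 US=1 PS=0]
  L2: frame=0x44 idx=29 entry=0x45007 [P=1 RW=1 US=1 PS=0]
  ✓ 0x45984  — 3 lookups
#2 VA=0x7000001D8 (r,kernel):
  L0: frame=0x37 idx=28 entry=0x28006 [P=0 RW=1 US=1 PS=0]
  ✗ PAGE_NOT_PRESENT  [1 reads]
#3 VA=0x543A1EE9C (r,kernel):
  L0: frame=0x37 idx=21 entry=0x47007 [P=1 RW=1 US=1 PS=0]
  L1: frame=0x47 idx=29 entry=0x48007 [P=1 RW=1 US=1 PS=0]
  L2: frame=0x48 idx=30 entry=0x4A007 [P=1 RW=1 US=1 PS=0]
  ✓ 0x4AE9C  — 3 lookups
#4 VA=0x242C0CE30 (r,kernel):
  L0: frame=0x37 idx=9 entry=0x4E007 [P=1 RW=1 US=1 PS=0]
  L1: frame=0x4E idx=22 entry=0x52007 [P=1 RW=1 US=1 PS=0]
  L2: frame=0x52 idx=12 entry=0x54007 [P=1 RW=1 US=1 PS=0]
  ✓ 0x54E30  — 3 lookups
#5 VA=0x140218312 (r,kernel):
  L0: frame=0x37 idx=5 entry=0x58007 [P=1 RW=1 US=1 PS=0]
  L1: frame=0x58 idx=1 entry=0x5B007 [P=1 RW=1 US=1 PS=0]
  L2: frame=0x5B idx=24 entry=0x5E007 [P=1 RW=1 US=1 PS=0]
  ✓ 0x5E312  — 3 lookups
#6 VA=0xC3C1905B (r,kernel):
  L0: frame=0x37 idx=3 entry=0x61007 [P=1 RW=1 US=1 PS=0]
  L1: frame=0x61 idx=30 entry=0x62007 [P=1 RW=1 US=1 PS=0]
  L2: frame=0x62 idx=25 entry=0x63007 [P=1 RW=1 US=1 PS=0]
  ✓ 0x6305B  — 3 lookups
#7 VA=0x5C3C1FD42 (r,kernel):
  L0: frame=0x37 idx=23 entry=0x66007 [P=1 RW=1 US=1 PS=0]
  L1: frame=0x66 idx=30 entry=0x69007 [P=1 RW=1 US=1 PS=0]
  L2: frame=0x69 idx=31 entry=0x6B007 [P=1 RW=1 US=1 PS=0]
  ✓ 0x6BD42  — 3 lookups

TLB: [["0x7C3E12", "0x3F"], ["0x28241D", "0x45"], ["0x543A1E", "0x4A"], ["0x242C0C", "0x54"], ["0x140218", "0x5E"], ["0xC3C19", "0x63"], ["0x5C3C1F", "0x6B"]]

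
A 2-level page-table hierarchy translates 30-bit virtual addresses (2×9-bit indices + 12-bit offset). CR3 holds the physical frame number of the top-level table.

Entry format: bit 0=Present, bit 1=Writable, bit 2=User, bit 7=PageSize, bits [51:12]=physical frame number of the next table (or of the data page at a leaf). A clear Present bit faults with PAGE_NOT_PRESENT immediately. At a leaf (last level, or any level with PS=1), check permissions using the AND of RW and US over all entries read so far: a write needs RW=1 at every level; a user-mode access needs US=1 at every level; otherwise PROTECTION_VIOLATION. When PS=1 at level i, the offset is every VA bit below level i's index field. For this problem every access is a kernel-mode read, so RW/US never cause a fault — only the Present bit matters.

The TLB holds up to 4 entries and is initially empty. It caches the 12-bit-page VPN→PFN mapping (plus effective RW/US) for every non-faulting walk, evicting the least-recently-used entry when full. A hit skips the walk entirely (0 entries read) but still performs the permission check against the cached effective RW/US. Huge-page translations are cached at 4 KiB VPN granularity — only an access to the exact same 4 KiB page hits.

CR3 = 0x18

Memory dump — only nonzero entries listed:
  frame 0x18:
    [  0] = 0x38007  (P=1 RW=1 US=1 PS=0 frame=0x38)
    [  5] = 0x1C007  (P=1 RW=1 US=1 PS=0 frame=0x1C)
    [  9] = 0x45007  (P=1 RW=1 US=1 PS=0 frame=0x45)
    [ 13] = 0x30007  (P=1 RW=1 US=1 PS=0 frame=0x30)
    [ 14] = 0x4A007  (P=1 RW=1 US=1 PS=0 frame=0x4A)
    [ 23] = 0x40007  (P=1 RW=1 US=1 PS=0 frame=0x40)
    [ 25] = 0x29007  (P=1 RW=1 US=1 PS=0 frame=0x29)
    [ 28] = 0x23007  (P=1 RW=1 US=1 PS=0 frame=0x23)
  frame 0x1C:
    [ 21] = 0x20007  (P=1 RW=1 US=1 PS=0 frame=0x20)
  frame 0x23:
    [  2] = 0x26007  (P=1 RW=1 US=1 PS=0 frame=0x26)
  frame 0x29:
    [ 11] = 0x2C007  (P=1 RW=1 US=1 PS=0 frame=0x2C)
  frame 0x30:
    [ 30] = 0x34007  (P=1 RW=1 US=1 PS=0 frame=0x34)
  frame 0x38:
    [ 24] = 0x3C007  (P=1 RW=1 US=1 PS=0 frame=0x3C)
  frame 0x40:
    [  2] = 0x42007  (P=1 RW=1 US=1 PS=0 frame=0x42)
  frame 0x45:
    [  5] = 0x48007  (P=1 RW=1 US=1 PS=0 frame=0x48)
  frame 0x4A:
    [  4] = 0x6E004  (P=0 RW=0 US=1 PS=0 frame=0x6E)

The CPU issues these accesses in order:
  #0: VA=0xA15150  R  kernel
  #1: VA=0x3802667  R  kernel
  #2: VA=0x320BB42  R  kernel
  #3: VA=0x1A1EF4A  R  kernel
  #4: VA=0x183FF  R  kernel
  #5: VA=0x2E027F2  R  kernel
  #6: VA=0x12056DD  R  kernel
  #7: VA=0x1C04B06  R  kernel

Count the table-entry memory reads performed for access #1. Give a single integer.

Trace:
#0 VA=0xA15150 (r,kernel):
  [0] read 0x18 idx=5: raw=0x1C007 flags P=1 W=1 U=1 S=0
  [1] read 0x1C idx=21: raw=0x20007 flags P=1 W=1 U=1 S=0
  ✓ 0x20150  — 2 lookups
#1 VA=0x3802667 (r,kernel):
  [0] read 0x18 idx=28: raw=0x23007 flags P=1 W=1 U=1 S=0
  [1] read 0x23 idx=2: raw=0x26007 flags P=1 W=1 U=1 S=0
  ✓ 0x26667  — 2 lookups
#2 VA=0x320BB42 (r,kernel):
  [0] read 0x18 idx=25: raw=0x29007 flags P=1 W=1 U=1 S=0
  [1] read 0x29 idx=11: raw=0x2C007 flags P=1 W=1 U=1 S=0
  ✓ 0x2CB42  — 2 lookups
#3 VA=0x1A1EF4A (r,kernel):
  [0] read 0x18 idx=13: raw=0x30007 flags P=1 W=1 U=1 S=0
  [1] read 0x30 idx=30: raw=0x34007 flags P=1 W=1 U=1 S=0
  ✓ 0x34F4A  — 2 lookups
#4 VA=0x183FF (r,kernel):
  [0] read 0x18 idx=0: raw=0x38007 flags P=1 W=1 U=1 S=0
  [1] read 0x38 idx=24: raw=0x3C007 flags P=1 W=1 U=1 S=0
  ✓ 0x3C3FF  — 2 lookups
#5 VA=0x2E027F2 (r,kernel):
  [0] read 0x18 idx=23: raw=0x40007 flags P=1 W=1 U=1 S=0
  [1] read 0x40 idx=2: raw=0x42007 flags P=1 W=1 U=1 S=0
  ✓ 0x427F2  — 2 lookups
#6 VA=0x12056DD (r,kernel):
  [0] read 0x18 idx=9: raw=0x45007 flags P=1 W=1 U=1 S=0
  [1] read 0x45 idx=5: raw=0x48007 flags P=1 W=1 U=1 S=0
  ✓ 0x486DD  — 2 lookups
#7 VA=0x1C04B06 (r,kernel):
  [0] read 0x18 idx=14: raw=0x4A007 flags P=1 W=1 U=1 S=0
  [1] read 0x4A idx=4: raw=0x6E004 flags P=0 W=0 U=1 S=0
  ✗ PAGE_NOT_PRESENT  [2 reads]

Entries read for #1: 2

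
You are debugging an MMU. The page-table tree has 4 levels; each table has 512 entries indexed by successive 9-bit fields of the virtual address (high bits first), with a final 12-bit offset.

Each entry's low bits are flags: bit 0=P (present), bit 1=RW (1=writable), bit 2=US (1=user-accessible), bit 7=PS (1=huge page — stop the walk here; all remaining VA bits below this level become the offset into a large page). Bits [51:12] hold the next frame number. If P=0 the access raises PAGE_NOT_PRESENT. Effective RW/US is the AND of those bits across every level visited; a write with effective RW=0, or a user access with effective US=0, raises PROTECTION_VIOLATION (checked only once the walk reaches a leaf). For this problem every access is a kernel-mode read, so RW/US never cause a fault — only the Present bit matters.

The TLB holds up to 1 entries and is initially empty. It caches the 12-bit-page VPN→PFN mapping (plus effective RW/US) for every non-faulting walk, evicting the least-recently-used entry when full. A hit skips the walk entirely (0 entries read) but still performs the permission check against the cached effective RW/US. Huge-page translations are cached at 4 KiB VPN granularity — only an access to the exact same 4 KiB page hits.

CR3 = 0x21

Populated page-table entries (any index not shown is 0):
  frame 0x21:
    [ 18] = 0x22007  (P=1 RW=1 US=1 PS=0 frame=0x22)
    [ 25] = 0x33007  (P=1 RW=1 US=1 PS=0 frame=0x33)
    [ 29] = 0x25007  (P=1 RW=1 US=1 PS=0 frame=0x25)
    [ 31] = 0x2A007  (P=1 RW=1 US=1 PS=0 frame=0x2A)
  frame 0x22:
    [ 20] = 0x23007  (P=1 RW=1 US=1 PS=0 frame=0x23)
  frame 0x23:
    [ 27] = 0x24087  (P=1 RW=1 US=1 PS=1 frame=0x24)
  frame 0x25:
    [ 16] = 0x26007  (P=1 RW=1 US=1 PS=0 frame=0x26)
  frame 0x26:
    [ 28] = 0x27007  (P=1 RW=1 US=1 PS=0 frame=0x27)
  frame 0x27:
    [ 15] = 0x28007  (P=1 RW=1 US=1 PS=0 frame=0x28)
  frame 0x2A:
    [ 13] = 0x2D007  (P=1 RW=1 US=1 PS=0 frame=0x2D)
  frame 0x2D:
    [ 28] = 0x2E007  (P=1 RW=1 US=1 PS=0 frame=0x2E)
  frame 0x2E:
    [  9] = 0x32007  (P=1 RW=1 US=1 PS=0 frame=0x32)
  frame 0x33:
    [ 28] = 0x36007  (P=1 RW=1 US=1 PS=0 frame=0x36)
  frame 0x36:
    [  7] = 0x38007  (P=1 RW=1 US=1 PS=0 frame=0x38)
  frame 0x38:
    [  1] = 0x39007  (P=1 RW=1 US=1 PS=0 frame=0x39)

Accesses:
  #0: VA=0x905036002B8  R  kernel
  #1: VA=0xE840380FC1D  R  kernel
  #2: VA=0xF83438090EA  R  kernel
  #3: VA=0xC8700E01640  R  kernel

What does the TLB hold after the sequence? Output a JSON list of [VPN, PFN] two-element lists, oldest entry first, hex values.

Per-access translation:
#0 VA=0x905036002B8 (r,kernel):
  L0 @0x21[18] → 0x22007  P=1,RW=1,US=1,PS=0
  L1 @0x22[20] → 0x23007  P=1,RW=1,US=1,PS=0
  L2 @0x23[27] → 0x24087  P=1,RW=1,US=1,PS=1
  ✓ 0x242B8 (huge @L2)  — 3 lookups
#1 VA=0xE840380FC1D (r,kernel):
  L0 @0x21[29] → 0x25007  P=1,RW=1,US=1,PS=0
  L1 @0x25[16] → 0x26007  P=1,RW=1,US=1,PS=0
  L2 @0x26[28] → 0x27007  P=1,RW=1,US=1,PS=0
  L3 @0x27[15] → 0x28007  P=1,RW=1,US=1,PS=0
  ✓ 0x28C1D  — 4 lookups
#2 VA=0xF83438090EA (r,kernel):
  L0 @0x21[31] → 0x2A007  P=1,RW=1,US=1,PS=0
  L1 @0x2A[13] → 0x2D007  P=1,RW=1,US=1,PS=0
  L2 @0x2D[28] → 0x2E007  P=1,RW=1,US=1,PS=0
  L3 @0x2E[9] → 0x32007  P=1,RW=1,US=1,PS=0
  ✓ 0x320EA  — 4 lookups
#3 VA=0xC8700E01640 (r,kernel):
  L0 @0x21[25] → 0x33007  P=1,RW=1,US=1,PS=0
  L1 @0x33[28] → 0x36007  P=1,RW=1,US=1,PS=0
  L2 @0x36[7] → 0x38007  P=1,RW=1,US=1,PS=0
  L3 @0x38[1] → 0x39007  P=1,RW=1,US=1,PS=0
  ✓ 0x39640  — 4 lookups

TLB: [["0xC8700E01", "0x39"]]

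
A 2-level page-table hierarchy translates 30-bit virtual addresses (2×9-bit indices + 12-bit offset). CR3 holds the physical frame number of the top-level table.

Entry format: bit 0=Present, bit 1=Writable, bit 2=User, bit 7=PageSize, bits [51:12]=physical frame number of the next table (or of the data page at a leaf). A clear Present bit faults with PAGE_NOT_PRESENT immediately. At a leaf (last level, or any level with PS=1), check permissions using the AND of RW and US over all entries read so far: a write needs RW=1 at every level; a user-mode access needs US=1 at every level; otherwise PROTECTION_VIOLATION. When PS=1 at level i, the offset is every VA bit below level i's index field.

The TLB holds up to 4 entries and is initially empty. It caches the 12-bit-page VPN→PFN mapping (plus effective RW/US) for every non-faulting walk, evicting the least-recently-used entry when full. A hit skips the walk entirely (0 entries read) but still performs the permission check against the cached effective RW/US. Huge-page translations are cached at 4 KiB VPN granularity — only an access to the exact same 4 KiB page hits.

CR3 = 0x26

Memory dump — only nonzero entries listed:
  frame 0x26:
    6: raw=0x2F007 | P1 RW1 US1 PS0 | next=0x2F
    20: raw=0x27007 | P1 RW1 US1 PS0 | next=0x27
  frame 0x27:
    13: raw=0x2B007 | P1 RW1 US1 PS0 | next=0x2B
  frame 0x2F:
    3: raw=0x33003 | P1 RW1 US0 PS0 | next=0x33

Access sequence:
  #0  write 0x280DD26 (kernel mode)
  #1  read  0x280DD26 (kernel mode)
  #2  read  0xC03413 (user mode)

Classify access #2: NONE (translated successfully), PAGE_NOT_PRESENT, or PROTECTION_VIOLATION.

Per-access translation:
#0 VA=0x280DD26 (w,kernel):
  lvl0: tbl 0x26, slot 20 ⇒ 0x27007 (P1/RW1/US1/PS0)
  lvl1: tbl 0x27, slot 13 ⇒ 0x2B007 (P1/RW1/US1/PS0)
  ⇒ phys 0x2BD26  [2 reads]
#1 VA=0x280DD26 (r,kernel):
  TLB hit vpn=0x280D → PA=0x2BD26
#2 VA=0xC03413 (r,user):
  lvl0: tbl 0x26, slot 6 ⇒ 0x2F007 (P1/RW1/US1/PS0)
  lvl1: tbl 0x2F, slot 3 ⇒ 0x33003 (P1/RW1/US0/PS0)
  ⇒ fault: PROTECTION_VIOLATION  — 2 lookups

Access #2 fault: PROTECTION_VIOLATION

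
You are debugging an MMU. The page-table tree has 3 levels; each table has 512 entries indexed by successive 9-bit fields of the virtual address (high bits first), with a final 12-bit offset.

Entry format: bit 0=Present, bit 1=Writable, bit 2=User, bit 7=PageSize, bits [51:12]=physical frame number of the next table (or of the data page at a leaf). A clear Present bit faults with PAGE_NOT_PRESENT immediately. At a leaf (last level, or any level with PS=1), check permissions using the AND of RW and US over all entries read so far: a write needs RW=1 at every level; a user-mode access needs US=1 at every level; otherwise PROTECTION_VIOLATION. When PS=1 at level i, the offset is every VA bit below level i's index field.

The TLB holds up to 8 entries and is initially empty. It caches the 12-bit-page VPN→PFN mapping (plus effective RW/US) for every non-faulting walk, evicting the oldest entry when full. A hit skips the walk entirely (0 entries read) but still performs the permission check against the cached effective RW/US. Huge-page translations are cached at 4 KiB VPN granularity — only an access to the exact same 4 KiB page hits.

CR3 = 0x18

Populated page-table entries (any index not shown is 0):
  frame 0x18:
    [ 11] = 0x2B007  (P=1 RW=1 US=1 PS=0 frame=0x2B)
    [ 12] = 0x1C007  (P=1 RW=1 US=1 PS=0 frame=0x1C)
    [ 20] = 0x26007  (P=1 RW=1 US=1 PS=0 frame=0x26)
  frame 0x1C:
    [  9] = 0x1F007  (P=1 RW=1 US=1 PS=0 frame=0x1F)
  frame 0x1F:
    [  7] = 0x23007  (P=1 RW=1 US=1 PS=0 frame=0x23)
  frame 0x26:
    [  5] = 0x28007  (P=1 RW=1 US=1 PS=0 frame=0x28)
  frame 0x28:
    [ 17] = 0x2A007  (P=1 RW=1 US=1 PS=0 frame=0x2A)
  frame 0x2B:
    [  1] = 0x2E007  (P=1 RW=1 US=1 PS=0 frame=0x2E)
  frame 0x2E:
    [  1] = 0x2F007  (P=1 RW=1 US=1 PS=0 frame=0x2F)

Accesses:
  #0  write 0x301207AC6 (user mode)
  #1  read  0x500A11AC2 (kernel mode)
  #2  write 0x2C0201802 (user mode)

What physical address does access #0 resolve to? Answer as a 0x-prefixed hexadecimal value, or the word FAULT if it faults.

Walk each access:
#0 VA=0x301207AC6 (w,user):
  lvl0: tbl 0x18, slot 12 ⇒ 0x1C007 (P1/RW1/US1/PS0)
  lvl1: tbl 0x1C, slot 9 ⇒ 0x1F007 (P1/RW1/US1/PS0)
  lvl2: tbl 0x1F, slot 7 ⇒ 0x23007 (P1/RW1/US1/PS0)
  → PA=0x23AC6  (3 entries read)
#1 VA=0x500A11AC2 (r,kernel):
  lvl0: tbl 0x18, slot 20 ⇒ 0x26007 (P1/RW1/US1/PS0)
  lvl1: tbl 0x26, slot 5 ⇒ 0x28007 (P1/RW1/US1/PS0)
  lvl2: tbl 0x28, slot 17 ⇒ 0x2A007 (P1/RW1/US1/PS0)
  → PA=0x2AAC2  (3 entries read)
#2 VA=0x2C0201802 (w,user):
  lvl0: tbl 0x18, slot 11 ⇒ 0x2B007 (P1/RW1/US1/PS0)
  lvl1: tbl 0x2B, slot 1 ⇒ 0x2E007 (P1/RW1/US1/PS0)
  lvl2: tbl 0x2E, slot 1 ⇒ 0x2F007 (P1/RW1/US1/PS0)
  → PA=0x2F802  (3 entries read)

Access #0 PA: 0x23AC6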